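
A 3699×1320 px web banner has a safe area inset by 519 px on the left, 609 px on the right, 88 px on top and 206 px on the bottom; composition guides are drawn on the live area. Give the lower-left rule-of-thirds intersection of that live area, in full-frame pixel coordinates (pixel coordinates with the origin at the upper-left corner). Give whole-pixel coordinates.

Content width = 3699 − 519 − 609 = 2571 px; content height = 1320 − 88 − 206 = 1026 px.
Lower-left is one-third across and two-thirds down within the live area.
x = 519 + 1 × 2571/3 = 519 + 857.00 ≈ 1376
y = 88 + 2 × 1026/3 = 88 + 684.00 ≈ 772

(1376, 772)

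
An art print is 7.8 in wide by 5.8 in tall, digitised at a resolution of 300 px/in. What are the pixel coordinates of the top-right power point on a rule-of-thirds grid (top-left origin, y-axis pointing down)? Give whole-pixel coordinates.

In pixels the canvas is 7.8 × 300 = 2340 wide and 5.8 × 300 = 1740 tall.
The top-right point is two-thirds across and one-third down:
x = 2 × 2340/3 ≈ 1560; y = 1 × 1740/3 ≈ 580.

(1560, 580)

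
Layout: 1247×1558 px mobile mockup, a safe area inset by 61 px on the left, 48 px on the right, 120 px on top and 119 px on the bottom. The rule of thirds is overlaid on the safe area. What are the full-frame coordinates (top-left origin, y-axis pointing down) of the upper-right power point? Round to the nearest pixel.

(820, 560)

Content width = 1247 − 61 − 48 = 1138 px; content height = 1558 − 120 − 119 = 1319 px.
Upper-right is two-thirds across and one-third down within the safe area.
x = 61 + 2 × 1138/3 = 61 + 758.67 ≈ 820
y = 120 + 1 × 1319/3 = 120 + 439.67 ≈ 560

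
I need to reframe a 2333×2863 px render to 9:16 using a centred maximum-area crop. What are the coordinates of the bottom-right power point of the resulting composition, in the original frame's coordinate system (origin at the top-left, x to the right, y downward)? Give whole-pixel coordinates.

2333/2863 > 9/16, so the 9:16 crop keeps the full height 2863 and trims width to 2863 × 9/16 = 1610.44 px.
Left offset = (2333 − 1610.44)/2 = 361.28 px; top offset = 0.
Bottom-right is two-thirds across and two-thirds down within the crop:
x = 361.28 + 2 × 1610.44/3 ≈ 1435; y = 0.00 + 2 × 2863.00/3 ≈ 1909.

(1435, 1909)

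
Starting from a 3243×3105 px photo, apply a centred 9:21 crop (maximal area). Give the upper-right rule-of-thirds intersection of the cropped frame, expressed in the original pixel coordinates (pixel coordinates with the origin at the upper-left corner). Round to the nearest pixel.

3243/3105 > 9/21, so the 9:21 crop keeps the full height 3105 and trims width to 3105 × 9/21 = 1330.71 px.
Left offset = (3243 − 1330.71)/2 = 956.14 px; top offset = 0.
Upper-right is two-thirds across and one-third down within the crop:
x = 956.14 + 2 × 1330.71/3 ≈ 1843; y = 0.00 + 1 × 3105.00/3 ≈ 1035.

(1843, 1035)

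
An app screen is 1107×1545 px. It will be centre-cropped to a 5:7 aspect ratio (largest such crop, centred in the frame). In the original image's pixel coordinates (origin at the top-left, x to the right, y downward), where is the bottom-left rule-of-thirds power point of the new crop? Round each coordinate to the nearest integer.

1107/1545 > 5/7, so the 5:7 crop keeps the full height 1545 and trims width to 1545 × 5/7 = 1103.57 px.
Left offset = (1107 − 1103.57)/2 = 1.71 px; top offset = 0.
Bottom-left is one-third across and two-thirds down within the crop:
x = 1.71 + 1 × 1103.57/3 ≈ 370; y = 0.00 + 2 × 1545.00/3 ≈ 1030.

x = 370 px, y = 1030 px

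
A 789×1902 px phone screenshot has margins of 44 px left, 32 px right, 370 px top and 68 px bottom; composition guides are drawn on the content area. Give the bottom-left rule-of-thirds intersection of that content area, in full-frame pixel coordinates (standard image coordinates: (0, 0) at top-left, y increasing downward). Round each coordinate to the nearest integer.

(282, 1346)

Content width = 789 − 44 − 32 = 713 px; content height = 1902 − 370 − 68 = 1464 px.
Bottom-left is one-third across and two-thirds down within the content area.
x = 44 + 1 × 713/3 = 44 + 237.67 ≈ 282
y = 370 + 2 × 1464/3 = 370 + 976.00 ≈ 1346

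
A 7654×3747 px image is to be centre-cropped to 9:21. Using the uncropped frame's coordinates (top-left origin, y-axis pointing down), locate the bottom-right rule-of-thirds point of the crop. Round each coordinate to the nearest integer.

(4095, 2498)

7654/3747 > 9/21, so the 9:21 crop keeps the full height 3747 and trims width to 3747 × 9/21 = 1605.86 px.
Left offset = (7654 − 1605.86)/2 = 3024.07 px; top offset = 0.
Bottom-right is two-thirds across and two-thirds down within the crop:
x = 3024.07 + 2 × 1605.86/3 ≈ 4095; y = 0.00 + 2 × 3747.00/3 ≈ 2498.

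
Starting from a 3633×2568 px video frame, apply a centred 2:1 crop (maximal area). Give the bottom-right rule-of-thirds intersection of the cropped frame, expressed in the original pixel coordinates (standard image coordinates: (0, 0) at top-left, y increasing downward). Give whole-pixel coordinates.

3633/2568 < 2/1, so the 2:1 crop keeps the full width 3633 and trims height to 3633 × 1/2 = 1816.50 px.
Top offset = (2568 − 1816.50)/2 = 375.75 px; left offset = 0.
Bottom-right is two-thirds across and two-thirds down within the crop:
x = 0.00 + 2 × 3633.00/3 ≈ 2422; y = 375.75 + 2 × 1816.50/3 ≈ 1587.

x = 2422 px, y = 1587 px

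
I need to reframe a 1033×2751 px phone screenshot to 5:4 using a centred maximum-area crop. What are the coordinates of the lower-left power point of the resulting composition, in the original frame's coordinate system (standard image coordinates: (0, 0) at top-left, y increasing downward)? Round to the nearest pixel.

1033/2751 < 5/4, so the 5:4 crop keeps the full width 1033 and trims height to 1033 × 4/5 = 826.40 px.
Top offset = (2751 − 826.40)/2 = 962.30 px; left offset = 0.
Lower-left is one-third across and two-thirds down within the crop:
x = 0.00 + 1 × 1033.00/3 ≈ 344; y = 962.30 + 2 × 826.40/3 ≈ 1513.

x = 344 px, y = 1513 px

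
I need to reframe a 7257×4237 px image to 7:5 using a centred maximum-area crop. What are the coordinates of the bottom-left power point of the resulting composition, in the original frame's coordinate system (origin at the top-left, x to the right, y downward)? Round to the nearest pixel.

x = 2640 px, y = 2825 px

7257/4237 > 7/5, so the 7:5 crop keeps the full height 4237 and trims width to 4237 × 7/5 = 5931.80 px.
Left offset = (7257 − 5931.80)/2 = 662.60 px; top offset = 0.
Bottom-left is one-third across and two-thirds down within the crop:
x = 662.60 + 1 × 5931.80/3 ≈ 2640; y = 0.00 + 2 × 4237.00/3 ≈ 2825.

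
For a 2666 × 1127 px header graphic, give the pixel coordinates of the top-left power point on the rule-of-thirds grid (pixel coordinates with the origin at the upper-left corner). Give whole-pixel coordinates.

The top-left point sits one-third of the way across and one-third of the way down.
x = 1 × 2666/3 ≈ 889; y = 1 × 1127/3 ≈ 376.

x = 889 px, y = 376 px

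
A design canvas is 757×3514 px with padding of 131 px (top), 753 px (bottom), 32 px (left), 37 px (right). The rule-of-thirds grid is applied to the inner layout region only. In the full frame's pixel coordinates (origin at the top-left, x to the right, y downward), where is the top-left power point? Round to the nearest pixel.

(261, 1008)

Content width = 757 − 32 − 37 = 688 px; content height = 3514 − 131 − 753 = 2630 px.
Top-left is one-third across and one-third down within the inner layout region.
x = 32 + 1 × 688/3 = 32 + 229.33 ≈ 261
y = 131 + 1 × 2630/3 = 131 + 876.67 ≈ 1008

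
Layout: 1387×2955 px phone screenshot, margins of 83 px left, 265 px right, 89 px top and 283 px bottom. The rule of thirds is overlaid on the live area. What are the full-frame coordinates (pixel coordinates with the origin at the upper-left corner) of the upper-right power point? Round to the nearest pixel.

Content width = 1387 − 83 − 265 = 1039 px; content height = 2955 − 89 − 283 = 2583 px.
Upper-right is two-thirds across and one-third down within the live area.
x = 83 + 2 × 1039/3 = 83 + 692.67 ≈ 776
y = 89 + 1 × 2583/3 = 89 + 861.00 ≈ 950

(776, 950)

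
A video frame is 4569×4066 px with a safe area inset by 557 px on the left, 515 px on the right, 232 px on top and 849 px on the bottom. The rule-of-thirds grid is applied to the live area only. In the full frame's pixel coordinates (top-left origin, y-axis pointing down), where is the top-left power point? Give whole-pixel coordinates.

(1723, 1227)

Content width = 4569 − 557 − 515 = 3497 px; content height = 4066 − 232 − 849 = 2985 px.
Top-left is one-third across and one-third down within the live area.
x = 557 + 1 × 3497/3 = 557 + 1165.67 ≈ 1723
y = 232 + 1 × 2985/3 = 232 + 995.00 ≈ 1227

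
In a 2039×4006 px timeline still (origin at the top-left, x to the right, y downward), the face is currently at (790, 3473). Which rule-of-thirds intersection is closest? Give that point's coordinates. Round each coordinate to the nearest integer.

x = 680 px, y = 2671 px

Third lines: x ∈ {680, 1359}, y ∈ {1335, 2671}.
790 is closer to x = 680; 3473 is closer to y = 2671.
So the nearest intersection is the lower-left power point.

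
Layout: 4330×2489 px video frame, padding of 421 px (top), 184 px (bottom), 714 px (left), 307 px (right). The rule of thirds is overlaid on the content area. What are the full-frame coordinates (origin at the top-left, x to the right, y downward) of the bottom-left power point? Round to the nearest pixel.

(1817, 1677)

Content width = 4330 − 714 − 307 = 3309 px; content height = 2489 − 421 − 184 = 1884 px.
Bottom-left is one-third across and two-thirds down within the content area.
x = 714 + 1 × 3309/3 = 714 + 1103.00 ≈ 1817
y = 421 + 2 × 1884/3 = 421 + 1256.00 ≈ 1677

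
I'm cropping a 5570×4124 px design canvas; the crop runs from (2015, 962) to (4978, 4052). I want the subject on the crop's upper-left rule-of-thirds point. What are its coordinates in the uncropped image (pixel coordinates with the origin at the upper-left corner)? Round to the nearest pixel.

x = 3003 px, y = 1992 px

Crop width = 4978 − 2015 = 2963 px; one third is 987.67 px.
Crop height = 4052 − 962 = 3090 px; one third is 1030.00 px.
The upper-left point is one-third across and one-third down within the crop:
x = 2015 + 1 × 987.67 ≈ 3003; y = 962 + 1 × 1030.00 ≈ 1992.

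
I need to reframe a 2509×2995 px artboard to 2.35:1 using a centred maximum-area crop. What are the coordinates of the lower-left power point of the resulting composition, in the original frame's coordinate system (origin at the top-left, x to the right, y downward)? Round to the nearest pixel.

(836, 1675)

2509/2995 < 2.35/1, so the 2.35:1 crop keeps the full width 2509 and trims height to 2509 × 1/2.35 = 1067.66 px.
Top offset = (2995 − 1067.66)/2 = 963.67 px; left offset = 0.
Lower-left is one-third across and two-thirds down within the crop:
x = 0.00 + 1 × 2509.00/3 ≈ 836; y = 963.67 + 2 × 1067.66/3 ≈ 1675.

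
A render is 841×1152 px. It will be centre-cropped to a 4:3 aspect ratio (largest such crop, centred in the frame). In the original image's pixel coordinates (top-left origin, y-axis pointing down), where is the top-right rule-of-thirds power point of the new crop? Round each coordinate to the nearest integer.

841/1152 < 4/3, so the 4:3 crop keeps the full width 841 and trims height to 841 × 3/4 = 630.75 px.
Top offset = (1152 − 630.75)/2 = 260.62 px; left offset = 0.
Top-right is two-thirds across and one-third down within the crop:
x = 0.00 + 2 × 841.00/3 ≈ 561; y = 260.62 + 1 × 630.75/3 ≈ 471.

(561, 471)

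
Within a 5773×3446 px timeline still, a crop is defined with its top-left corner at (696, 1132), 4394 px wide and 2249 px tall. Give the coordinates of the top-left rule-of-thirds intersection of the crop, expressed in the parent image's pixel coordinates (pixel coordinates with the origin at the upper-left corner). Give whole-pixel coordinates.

One third of the crop width 4394 is 1464.67 px.
One third of the crop height 2249 is 749.67 px.
The top-left point is one-third across and one-third down within the crop:
x = 696 + 1 × 1464.67 ≈ 2161; y = 1132 + 1 × 749.67 ≈ 1882.

(2161, 1882)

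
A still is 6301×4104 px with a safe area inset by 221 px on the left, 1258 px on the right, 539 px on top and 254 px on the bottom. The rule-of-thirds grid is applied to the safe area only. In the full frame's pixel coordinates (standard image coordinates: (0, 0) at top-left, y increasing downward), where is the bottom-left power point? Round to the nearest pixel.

x = 1828 px, y = 2746 px

Content width = 6301 − 221 − 1258 = 4822 px; content height = 4104 − 539 − 254 = 3311 px.
Bottom-left is one-third across and two-thirds down within the safe area.
x = 221 + 1 × 4822/3 = 221 + 1607.33 ≈ 1828
y = 539 + 2 × 3311/3 = 539 + 2207.33 ≈ 2746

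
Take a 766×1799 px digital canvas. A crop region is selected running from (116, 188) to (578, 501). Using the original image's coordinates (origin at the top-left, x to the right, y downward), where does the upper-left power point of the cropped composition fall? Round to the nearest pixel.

(270, 292)

Crop width = 578 − 116 = 462 px; one third is 154.00 px.
Crop height = 501 − 188 = 313 px; one third is 104.33 px.
The upper-left point is one-third across and one-third down within the crop:
x = 116 + 1 × 154.00 ≈ 270; y = 188 + 1 × 104.33 ≈ 292.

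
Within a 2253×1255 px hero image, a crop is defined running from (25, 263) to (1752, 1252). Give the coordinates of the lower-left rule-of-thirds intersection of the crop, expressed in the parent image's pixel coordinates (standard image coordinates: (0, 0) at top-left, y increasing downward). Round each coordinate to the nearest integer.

Crop width = 1752 − 25 = 1727 px; one third is 575.67 px.
Crop height = 1252 − 263 = 989 px; one third is 329.67 px.
The lower-left point is one-third across and two-thirds down within the crop:
x = 25 + 1 × 575.67 ≈ 601; y = 263 + 2 × 329.67 ≈ 922.

(601, 922)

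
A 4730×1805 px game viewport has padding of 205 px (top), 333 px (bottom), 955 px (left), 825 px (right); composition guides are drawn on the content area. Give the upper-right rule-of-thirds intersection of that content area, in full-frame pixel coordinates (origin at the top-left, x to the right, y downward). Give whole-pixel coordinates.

x = 2922 px, y = 627 px

Content width = 4730 − 955 − 825 = 2950 px; content height = 1805 − 205 − 333 = 1267 px.
Upper-right is two-thirds across and one-third down within the content area.
x = 955 + 2 × 2950/3 = 955 + 1966.67 ≈ 2922
y = 205 + 1 × 1267/3 = 205 + 422.33 ≈ 627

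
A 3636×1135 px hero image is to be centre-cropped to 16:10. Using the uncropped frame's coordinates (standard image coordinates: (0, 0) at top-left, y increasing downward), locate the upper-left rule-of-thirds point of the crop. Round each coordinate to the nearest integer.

(1515, 378)

3636/1135 > 16/10, so the 16:10 crop keeps the full height 1135 and trims width to 1135 × 16/10 = 1816.00 px.
Left offset = (3636 − 1816.00)/2 = 910.00 px; top offset = 0.
Upper-left is one-third across and one-third down within the crop:
x = 910.00 + 1 × 1816.00/3 ≈ 1515; y = 0.00 + 1 × 1135.00/3 ≈ 378.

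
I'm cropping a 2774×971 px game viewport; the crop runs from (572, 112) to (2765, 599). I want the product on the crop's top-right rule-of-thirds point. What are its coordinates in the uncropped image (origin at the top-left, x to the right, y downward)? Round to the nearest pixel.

Crop width = 2765 − 572 = 2193 px; one third is 731.00 px.
Crop height = 599 − 112 = 487 px; one third is 162.33 px.
The top-right point is two-thirds across and one-third down within the crop:
x = 572 + 2 × 731.00 ≈ 2034; y = 112 + 1 × 162.33 ≈ 274.

(2034, 274)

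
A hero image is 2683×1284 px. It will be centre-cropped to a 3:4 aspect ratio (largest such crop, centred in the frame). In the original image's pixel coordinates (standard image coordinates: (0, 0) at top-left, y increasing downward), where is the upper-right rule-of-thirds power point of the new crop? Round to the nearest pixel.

2683/1284 > 3/4, so the 3:4 crop keeps the full height 1284 and trims width to 1284 × 3/4 = 963.00 px.
Left offset = (2683 − 963.00)/2 = 860.00 px; top offset = 0.
Upper-right is two-thirds across and one-third down within the crop:
x = 860.00 + 2 × 963.00/3 ≈ 1502; y = 0.00 + 1 × 1284.00/3 ≈ 428.

x = 1502 px, y = 428 px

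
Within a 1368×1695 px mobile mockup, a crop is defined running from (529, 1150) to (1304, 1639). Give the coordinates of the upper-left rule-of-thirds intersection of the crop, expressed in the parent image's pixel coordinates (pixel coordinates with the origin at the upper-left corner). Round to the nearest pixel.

(787, 1313)

Crop width = 1304 − 529 = 775 px; one third is 258.33 px.
Crop height = 1639 − 1150 = 489 px; one third is 163.00 px.
The upper-left point is one-third across and one-third down within the crop:
x = 529 + 1 × 258.33 ≈ 787; y = 1150 + 1 × 163.00 ≈ 1313.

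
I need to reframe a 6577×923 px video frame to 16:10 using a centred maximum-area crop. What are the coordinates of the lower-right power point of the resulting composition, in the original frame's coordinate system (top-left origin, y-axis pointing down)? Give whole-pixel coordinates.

x = 3535 px, y = 615 px

6577/923 > 16/10, so the 16:10 crop keeps the full height 923 and trims width to 923 × 16/10 = 1476.80 px.
Left offset = (6577 − 1476.80)/2 = 2550.10 px; top offset = 0.
Lower-right is two-thirds across and two-thirds down within the crop:
x = 2550.10 + 2 × 1476.80/3 ≈ 3535; y = 0.00 + 2 × 923.00/3 ≈ 615.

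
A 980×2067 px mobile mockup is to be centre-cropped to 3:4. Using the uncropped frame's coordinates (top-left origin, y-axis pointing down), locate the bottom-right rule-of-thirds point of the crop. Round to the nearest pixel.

980/2067 < 3/4, so the 3:4 crop keeps the full width 980 and trims height to 980 × 4/3 = 1306.67 px.
Top offset = (2067 − 1306.67)/2 = 380.17 px; left offset = 0.
Bottom-right is two-thirds across and two-thirds down within the crop:
x = 0.00 + 2 × 980.00/3 ≈ 653; y = 380.17 + 2 × 1306.67/3 ≈ 1251.

x = 653 px, y = 1251 px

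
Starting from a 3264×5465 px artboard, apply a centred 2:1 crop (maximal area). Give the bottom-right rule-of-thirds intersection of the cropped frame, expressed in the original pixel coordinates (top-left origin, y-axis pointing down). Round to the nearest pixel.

(2176, 3005)

3264/5465 < 2/1, so the 2:1 crop keeps the full width 3264 and trims height to 3264 × 1/2 = 1632.00 px.
Top offset = (5465 − 1632.00)/2 = 1916.50 px; left offset = 0.
Bottom-right is two-thirds across and two-thirds down within the crop:
x = 0.00 + 2 × 3264.00/3 ≈ 2176; y = 1916.50 + 2 × 1632.00/3 ≈ 3005.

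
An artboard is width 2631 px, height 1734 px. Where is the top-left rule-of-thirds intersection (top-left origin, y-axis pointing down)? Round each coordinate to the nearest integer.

The top-left point sits one-third of the way across and one-third of the way down.
x = 1 × 2631/3 ≈ 877; y = 1 × 1734/3 ≈ 578.

(877, 578)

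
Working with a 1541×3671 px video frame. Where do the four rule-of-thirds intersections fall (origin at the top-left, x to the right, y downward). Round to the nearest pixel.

One third of 1541 is 513.67; one third of 3671 is 1223.67.
Vertical third lines at x = 514 and x = 1027; horizontal third lines at y = 1224 and y = 2447.

(514, 1224), (1027, 1224), (514, 2447), (1027, 2447)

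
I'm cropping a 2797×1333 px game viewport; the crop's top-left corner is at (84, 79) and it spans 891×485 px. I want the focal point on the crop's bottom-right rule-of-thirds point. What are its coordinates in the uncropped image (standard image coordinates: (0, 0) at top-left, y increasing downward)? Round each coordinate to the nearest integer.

One third of the crop width 891 is 297.00 px.
One third of the crop height 485 is 161.67 px.
The bottom-right point is two-thirds across and two-thirds down within the crop:
x = 84 + 2 × 297.00 ≈ 678; y = 79 + 2 × 161.67 ≈ 402.

(678, 402)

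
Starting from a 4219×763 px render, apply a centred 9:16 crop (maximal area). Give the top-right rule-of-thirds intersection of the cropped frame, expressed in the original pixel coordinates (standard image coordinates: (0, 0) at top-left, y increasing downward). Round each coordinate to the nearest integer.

4219/763 > 9/16, so the 9:16 crop keeps the full height 763 and trims width to 763 × 9/16 = 429.19 px.
Left offset = (4219 − 429.19)/2 = 1894.91 px; top offset = 0.
Top-right is two-thirds across and one-third down within the crop:
x = 1894.91 + 2 × 429.19/3 ≈ 2181; y = 0.00 + 1 × 763.00/3 ≈ 254.

x = 2181 px, y = 254 px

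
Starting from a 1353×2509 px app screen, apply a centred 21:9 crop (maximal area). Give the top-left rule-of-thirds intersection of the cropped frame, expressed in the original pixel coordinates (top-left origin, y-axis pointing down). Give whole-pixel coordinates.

1353/2509 < 21/9, so the 21:9 crop keeps the full width 1353 and trims height to 1353 × 9/21 = 579.86 px.
Top offset = (2509 − 579.86)/2 = 964.57 px; left offset = 0.
Top-left is one-third across and one-third down within the crop:
x = 0.00 + 1 × 1353.00/3 ≈ 451; y = 964.57 + 1 × 579.86/3 ≈ 1158.

x = 451 px, y = 1158 px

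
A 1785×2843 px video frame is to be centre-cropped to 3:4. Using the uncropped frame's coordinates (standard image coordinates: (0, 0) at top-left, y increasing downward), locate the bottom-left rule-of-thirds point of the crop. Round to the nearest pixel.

1785/2843 < 3/4, so the 3:4 crop keeps the full width 1785 and trims height to 1785 × 4/3 = 2380.00 px.
Top offset = (2843 − 2380.00)/2 = 231.50 px; left offset = 0.
Bottom-left is one-third across and two-thirds down within the crop:
x = 0.00 + 1 × 1785.00/3 ≈ 595; y = 231.50 + 2 × 2380.00/3 ≈ 1818.

x = 595 px, y = 1818 px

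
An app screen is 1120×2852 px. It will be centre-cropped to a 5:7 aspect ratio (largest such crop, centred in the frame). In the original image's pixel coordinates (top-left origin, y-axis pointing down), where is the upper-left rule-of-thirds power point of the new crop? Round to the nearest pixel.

1120/2852 < 5/7, so the 5:7 crop keeps the full width 1120 and trims height to 1120 × 7/5 = 1568.00 px.
Top offset = (2852 − 1568.00)/2 = 642.00 px; left offset = 0.
Upper-left is one-third across and one-third down within the crop:
x = 0.00 + 1 × 1120.00/3 ≈ 373; y = 642.00 + 1 × 1568.00/3 ≈ 1165.

x = 373 px, y = 1165 px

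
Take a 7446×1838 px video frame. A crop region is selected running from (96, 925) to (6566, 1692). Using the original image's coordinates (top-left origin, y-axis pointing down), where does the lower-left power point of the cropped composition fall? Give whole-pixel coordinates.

(2253, 1436)

Crop width = 6566 − 96 = 6470 px; one third is 2156.67 px.
Crop height = 1692 − 925 = 767 px; one third is 255.67 px.
The lower-left point is one-third across and two-thirds down within the crop:
x = 96 + 1 × 2156.67 ≈ 2253; y = 925 + 2 × 255.67 ≈ 1436.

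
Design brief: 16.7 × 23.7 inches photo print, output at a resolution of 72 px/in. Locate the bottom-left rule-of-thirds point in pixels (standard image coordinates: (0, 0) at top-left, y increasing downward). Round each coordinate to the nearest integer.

(401, 1138)

In pixels the canvas is 16.7 × 72 = 1202.4 wide and 23.7 × 72 = 1706.4 tall.
The bottom-left point is one-third across and two-thirds down:
x = 1 × 1202.4/3 ≈ 401; y = 2 × 1706.4/3 ≈ 1138.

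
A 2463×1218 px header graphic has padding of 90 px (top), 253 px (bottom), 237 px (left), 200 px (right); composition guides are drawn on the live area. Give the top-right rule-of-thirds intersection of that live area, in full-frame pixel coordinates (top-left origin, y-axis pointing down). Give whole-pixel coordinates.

x = 1588 px, y = 382 px

Content width = 2463 − 237 − 200 = 2026 px; content height = 1218 − 90 − 253 = 875 px.
Top-right is two-thirds across and one-third down within the live area.
x = 237 + 2 × 2026/3 = 237 + 1350.67 ≈ 1588
y = 90 + 1 × 875/3 = 90 + 291.67 ≈ 382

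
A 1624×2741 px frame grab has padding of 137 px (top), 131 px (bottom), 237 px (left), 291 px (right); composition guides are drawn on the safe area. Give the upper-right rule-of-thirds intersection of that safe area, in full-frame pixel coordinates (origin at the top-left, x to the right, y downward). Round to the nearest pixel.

Content width = 1624 − 237 − 291 = 1096 px; content height = 2741 − 137 − 131 = 2473 px.
Upper-right is two-thirds across and one-third down within the safe area.
x = 237 + 2 × 1096/3 = 237 + 730.67 ≈ 968
y = 137 + 1 × 2473/3 = 137 + 824.33 ≈ 961

(968, 961)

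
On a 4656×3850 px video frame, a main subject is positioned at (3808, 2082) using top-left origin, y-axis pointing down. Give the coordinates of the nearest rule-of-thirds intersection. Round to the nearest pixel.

x = 3104 px, y = 2567 px

Third lines: x ∈ {1552, 3104}, y ∈ {1283, 2567}.
3808 is closer to x = 3104; 2082 is closer to y = 2567.
So the nearest intersection is the lower-right power point.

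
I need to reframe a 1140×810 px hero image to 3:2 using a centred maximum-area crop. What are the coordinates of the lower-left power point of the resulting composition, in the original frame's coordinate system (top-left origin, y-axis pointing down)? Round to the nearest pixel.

(380, 532)

1140/810 < 3/2, so the 3:2 crop keeps the full width 1140 and trims height to 1140 × 2/3 = 760.00 px.
Top offset = (810 − 760.00)/2 = 25.00 px; left offset = 0.
Lower-left is one-third across and two-thirds down within the crop:
x = 0.00 + 1 × 1140.00/3 ≈ 380; y = 25.00 + 2 × 760.00/3 ≈ 532.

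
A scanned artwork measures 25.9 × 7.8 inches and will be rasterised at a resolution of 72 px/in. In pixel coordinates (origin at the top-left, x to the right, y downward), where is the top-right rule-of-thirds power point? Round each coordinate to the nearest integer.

x = 1243 px, y = 187 px

In pixels the canvas is 25.9 × 72 = 1864.8 wide and 7.8 × 72 = 561.6 tall.
The top-right point is two-thirds across and one-third down:
x = 2 × 1864.8/3 ≈ 1243; y = 1 × 561.6/3 ≈ 187.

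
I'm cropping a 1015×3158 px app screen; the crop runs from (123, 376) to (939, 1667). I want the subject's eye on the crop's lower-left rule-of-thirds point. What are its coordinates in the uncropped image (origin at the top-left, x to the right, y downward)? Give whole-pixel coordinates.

(395, 1237)

Crop width = 939 − 123 = 816 px; one third is 272.00 px.
Crop height = 1667 − 376 = 1291 px; one third is 430.33 px.
The lower-left point is one-third across and two-thirds down within the crop:
x = 123 + 1 × 272.00 ≈ 395; y = 376 + 2 × 430.33 ≈ 1237.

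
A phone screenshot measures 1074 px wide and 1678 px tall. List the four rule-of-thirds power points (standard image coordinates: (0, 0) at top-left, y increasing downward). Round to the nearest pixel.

(358, 559), (716, 559), (358, 1119), (716, 1119)

One third of 1074 is 358; one third of 1678 is 559.33.
Vertical third lines at x = 358 and x = 716; horizontal third lines at y = 559 and y = 1119.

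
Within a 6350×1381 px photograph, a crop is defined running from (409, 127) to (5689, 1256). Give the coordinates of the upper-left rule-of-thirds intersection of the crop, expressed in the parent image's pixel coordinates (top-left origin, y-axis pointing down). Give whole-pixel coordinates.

Crop width = 5689 − 409 = 5280 px; one third is 1760.00 px.
Crop height = 1256 − 127 = 1129 px; one third is 376.33 px.
The upper-left point is one-third across and one-third down within the crop:
x = 409 + 1 × 1760.00 ≈ 2169; y = 127 + 1 × 376.33 ≈ 503.

x = 2169 px, y = 503 px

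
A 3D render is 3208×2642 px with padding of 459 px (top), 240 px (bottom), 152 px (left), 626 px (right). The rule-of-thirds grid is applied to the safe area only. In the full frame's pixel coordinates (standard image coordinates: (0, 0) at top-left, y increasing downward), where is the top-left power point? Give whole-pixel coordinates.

(962, 1107)

Content width = 3208 − 152 − 626 = 2430 px; content height = 2642 − 459 − 240 = 1943 px.
Top-left is one-third across and one-third down within the safe area.
x = 152 + 1 × 2430/3 = 152 + 810.00 ≈ 962
y = 459 + 1 × 1943/3 = 459 + 647.67 ≈ 1107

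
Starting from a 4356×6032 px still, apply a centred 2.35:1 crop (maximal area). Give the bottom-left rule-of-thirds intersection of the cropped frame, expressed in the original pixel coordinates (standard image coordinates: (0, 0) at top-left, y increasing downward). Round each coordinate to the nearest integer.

x = 1452 px, y = 3325 px

4356/6032 < 2.35/1, so the 2.35:1 crop keeps the full width 4356 and trims height to 4356 × 1/2.35 = 1853.62 px.
Top offset = (6032 − 1853.62)/2 = 2089.19 px; left offset = 0.
Bottom-left is one-third across and two-thirds down within the crop:
x = 0.00 + 1 × 4356.00/3 ≈ 1452; y = 2089.19 + 2 × 1853.62/3 ≈ 3325.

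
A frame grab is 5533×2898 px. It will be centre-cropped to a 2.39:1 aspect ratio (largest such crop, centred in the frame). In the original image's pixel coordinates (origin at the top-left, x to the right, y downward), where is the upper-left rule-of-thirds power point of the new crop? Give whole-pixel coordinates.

5533/2898 < 2.39/1, so the 2.39:1 crop keeps the full width 5533 and trims height to 5533 × 1/2.39 = 2315.06 px.
Top offset = (2898 − 2315.06)/2 = 291.47 px; left offset = 0.
Upper-left is one-third across and one-third down within the crop:
x = 0.00 + 1 × 5533.00/3 ≈ 1844; y = 291.47 + 1 × 2315.06/3 ≈ 1063.

(1844, 1063)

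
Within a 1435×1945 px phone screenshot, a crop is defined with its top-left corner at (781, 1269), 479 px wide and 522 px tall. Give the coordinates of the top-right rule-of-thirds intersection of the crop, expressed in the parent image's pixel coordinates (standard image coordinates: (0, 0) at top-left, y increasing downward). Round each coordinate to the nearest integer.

x = 1100 px, y = 1443 px

One third of the crop width 479 is 159.67 px.
One third of the crop height 522 is 174.00 px.
The top-right point is two-thirds across and one-third down within the crop:
x = 781 + 2 × 159.67 ≈ 1100; y = 1269 + 1 × 174.00 ≈ 1443.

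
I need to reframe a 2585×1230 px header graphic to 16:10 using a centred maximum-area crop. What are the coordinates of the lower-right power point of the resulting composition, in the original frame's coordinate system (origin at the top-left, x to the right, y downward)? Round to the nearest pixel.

(1621, 820)

2585/1230 > 16/10, so the 16:10 crop keeps the full height 1230 and trims width to 1230 × 16/10 = 1968.00 px.
Left offset = (2585 − 1968.00)/2 = 308.50 px; top offset = 0.
Lower-right is two-thirds across and two-thirds down within the crop:
x = 308.50 + 2 × 1968.00/3 ≈ 1621; y = 0.00 + 2 × 1230.00/3 ≈ 820.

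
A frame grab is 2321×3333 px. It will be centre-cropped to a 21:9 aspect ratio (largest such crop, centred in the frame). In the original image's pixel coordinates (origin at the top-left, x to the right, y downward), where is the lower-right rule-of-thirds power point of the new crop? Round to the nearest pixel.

2321/3333 < 21/9, so the 21:9 crop keeps the full width 2321 and trims height to 2321 × 9/21 = 994.71 px.
Top offset = (3333 − 994.71)/2 = 1169.14 px; left offset = 0.
Lower-right is two-thirds across and two-thirds down within the crop:
x = 0.00 + 2 × 2321.00/3 ≈ 1547; y = 1169.14 + 2 × 994.71/3 ≈ 1832.

(1547, 1832)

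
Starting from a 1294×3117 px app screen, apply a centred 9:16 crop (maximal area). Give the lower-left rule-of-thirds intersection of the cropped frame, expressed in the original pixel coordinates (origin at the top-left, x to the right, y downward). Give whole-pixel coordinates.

1294/3117 < 9/16, so the 9:16 crop keeps the full width 1294 and trims height to 1294 × 16/9 = 2300.44 px.
Top offset = (3117 − 2300.44)/2 = 408.28 px; left offset = 0.
Lower-left is one-third across and two-thirds down within the crop:
x = 0.00 + 1 × 1294.00/3 ≈ 431; y = 408.28 + 2 × 2300.44/3 ≈ 1942.

(431, 1942)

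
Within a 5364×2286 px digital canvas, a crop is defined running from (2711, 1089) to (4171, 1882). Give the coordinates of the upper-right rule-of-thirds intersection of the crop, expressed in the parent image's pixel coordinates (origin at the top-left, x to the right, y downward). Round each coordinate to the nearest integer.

x = 3684 px, y = 1353 px

Crop width = 4171 − 2711 = 1460 px; one third is 486.67 px.
Crop height = 1882 − 1089 = 793 px; one third is 264.33 px.
The upper-right point is two-thirds across and one-third down within the crop:
x = 2711 + 2 × 486.67 ≈ 3684; y = 1089 + 1 × 264.33 ≈ 1353.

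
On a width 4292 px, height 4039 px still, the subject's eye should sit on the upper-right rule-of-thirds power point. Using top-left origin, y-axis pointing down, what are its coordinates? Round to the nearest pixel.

x = 2861 px, y = 1346 px

The upper-right point sits two-thirds of the way across and one-third of the way down.
x = 2 × 4292/3 ≈ 2861; y = 1 × 4039/3 ≈ 1346.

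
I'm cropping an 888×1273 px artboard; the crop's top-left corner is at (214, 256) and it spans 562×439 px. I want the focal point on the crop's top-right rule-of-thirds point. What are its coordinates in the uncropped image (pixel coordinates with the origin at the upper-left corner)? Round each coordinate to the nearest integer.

(589, 402)

One third of the crop width 562 is 187.33 px.
One third of the crop height 439 is 146.33 px.
The top-right point is two-thirds across and one-third down within the crop:
x = 214 + 2 × 187.33 ≈ 589; y = 256 + 1 × 146.33 ≈ 402.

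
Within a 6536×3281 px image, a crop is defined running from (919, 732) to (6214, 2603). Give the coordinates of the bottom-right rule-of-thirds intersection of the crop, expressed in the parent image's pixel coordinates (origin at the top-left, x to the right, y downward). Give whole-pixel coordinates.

Crop width = 6214 − 919 = 5295 px; one third is 1765.00 px.
Crop height = 2603 − 732 = 1871 px; one third is 623.67 px.
The bottom-right point is two-thirds across and two-thirds down within the crop:
x = 919 + 2 × 1765.00 ≈ 4449; y = 732 + 2 × 623.67 ≈ 1979.

x = 4449 px, y = 1979 px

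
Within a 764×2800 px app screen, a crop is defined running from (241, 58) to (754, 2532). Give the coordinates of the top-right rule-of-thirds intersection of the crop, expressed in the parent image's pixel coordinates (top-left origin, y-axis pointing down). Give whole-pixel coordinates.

x = 583 px, y = 883 px

Crop width = 754 − 241 = 513 px; one third is 171.00 px.
Crop height = 2532 − 58 = 2474 px; one third is 824.67 px.
The top-right point is two-thirds across and one-third down within the crop:
x = 241 + 2 × 171.00 ≈ 583; y = 58 + 1 × 824.67 ≈ 883.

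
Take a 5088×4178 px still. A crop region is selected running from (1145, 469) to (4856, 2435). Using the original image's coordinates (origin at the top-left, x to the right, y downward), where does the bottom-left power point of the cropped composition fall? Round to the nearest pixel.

Crop width = 4856 − 1145 = 3711 px; one third is 1237.00 px.
Crop height = 2435 − 469 = 1966 px; one third is 655.33 px.
The bottom-left point is one-third across and two-thirds down within the crop:
x = 1145 + 1 × 1237.00 ≈ 2382; y = 469 + 2 × 655.33 ≈ 1780.

(2382, 1780)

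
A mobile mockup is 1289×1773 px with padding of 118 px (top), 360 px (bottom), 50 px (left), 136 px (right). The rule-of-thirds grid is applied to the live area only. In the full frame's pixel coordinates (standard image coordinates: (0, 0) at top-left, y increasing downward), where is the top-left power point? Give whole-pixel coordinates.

x = 418 px, y = 550 px

Content width = 1289 − 50 − 136 = 1103 px; content height = 1773 − 118 − 360 = 1295 px.
Top-left is one-third across and one-third down within the live area.
x = 50 + 1 × 1103/3 = 50 + 367.67 ≈ 418
y = 118 + 1 × 1295/3 = 118 + 431.67 ≈ 550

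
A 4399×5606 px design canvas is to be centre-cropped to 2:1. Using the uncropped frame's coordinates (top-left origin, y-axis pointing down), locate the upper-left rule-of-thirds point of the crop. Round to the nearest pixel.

x = 1466 px, y = 2436 px

4399/5606 < 2/1, so the 2:1 crop keeps the full width 4399 and trims height to 4399 × 1/2 = 2199.50 px.
Top offset = (5606 − 2199.50)/2 = 1703.25 px; left offset = 0.
Upper-left is one-third across and one-third down within the crop:
x = 0.00 + 1 × 4399.00/3 ≈ 1466; y = 1703.25 + 1 × 2199.50/3 ≈ 2436.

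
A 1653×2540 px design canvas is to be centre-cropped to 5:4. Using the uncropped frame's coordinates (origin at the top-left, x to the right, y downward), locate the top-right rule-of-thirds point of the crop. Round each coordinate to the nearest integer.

1653/2540 < 5/4, so the 5:4 crop keeps the full width 1653 and trims height to 1653 × 4/5 = 1322.40 px.
Top offset = (2540 − 1322.40)/2 = 608.80 px; left offset = 0.
Top-right is two-thirds across and one-third down within the crop:
x = 0.00 + 2 × 1653.00/3 ≈ 1102; y = 608.80 + 1 × 1322.40/3 ≈ 1050.

(1102, 1050)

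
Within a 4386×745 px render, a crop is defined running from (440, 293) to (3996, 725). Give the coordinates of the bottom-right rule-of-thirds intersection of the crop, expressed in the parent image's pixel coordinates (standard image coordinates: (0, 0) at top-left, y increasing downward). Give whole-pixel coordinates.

x = 2811 px, y = 581 px

Crop width = 3996 − 440 = 3556 px; one third is 1185.33 px.
Crop height = 725 − 293 = 432 px; one third is 144.00 px.
The bottom-right point is two-thirds across and two-thirds down within the crop:
x = 440 + 2 × 1185.33 ≈ 2811; y = 293 + 2 × 144.00 ≈ 581.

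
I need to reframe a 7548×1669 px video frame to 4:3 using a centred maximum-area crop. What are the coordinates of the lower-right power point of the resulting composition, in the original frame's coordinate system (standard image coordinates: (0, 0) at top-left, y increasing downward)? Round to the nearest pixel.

7548/1669 > 4/3, so the 4:3 crop keeps the full height 1669 and trims width to 1669 × 4/3 = 2225.33 px.
Left offset = (7548 − 2225.33)/2 = 2661.33 px; top offset = 0.
Lower-right is two-thirds across and two-thirds down within the crop:
x = 2661.33 + 2 × 2225.33/3 ≈ 4145; y = 0.00 + 2 × 1669.00/3 ≈ 1113.

x = 4145 px, y = 1113 px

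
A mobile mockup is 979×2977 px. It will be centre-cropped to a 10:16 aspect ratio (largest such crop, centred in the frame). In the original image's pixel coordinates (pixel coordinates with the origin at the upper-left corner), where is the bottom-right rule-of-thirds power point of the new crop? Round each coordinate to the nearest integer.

x = 653 px, y = 1750 px

979/2977 < 10/16, so the 10:16 crop keeps the full width 979 and trims height to 979 × 16/10 = 1566.40 px.
Top offset = (2977 − 1566.40)/2 = 705.30 px; left offset = 0.
Bottom-right is two-thirds across and two-thirds down within the crop:
x = 0.00 + 2 × 979.00/3 ≈ 653; y = 705.30 + 2 × 1566.40/3 ≈ 1750.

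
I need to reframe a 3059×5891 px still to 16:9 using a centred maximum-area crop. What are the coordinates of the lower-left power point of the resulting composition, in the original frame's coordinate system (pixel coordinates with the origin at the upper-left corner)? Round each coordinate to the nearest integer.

x = 1020 px, y = 3232 px

3059/5891 < 16/9, so the 16:9 crop keeps the full width 3059 and trims height to 3059 × 9/16 = 1720.69 px.
Top offset = (5891 − 1720.69)/2 = 2085.16 px; left offset = 0.
Lower-left is one-third across and two-thirds down within the crop:
x = 0.00 + 1 × 3059.00/3 ≈ 1020; y = 2085.16 + 2 × 1720.69/3 ≈ 3232.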